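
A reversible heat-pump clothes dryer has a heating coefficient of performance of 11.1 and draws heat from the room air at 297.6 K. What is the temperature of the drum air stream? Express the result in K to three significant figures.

327 K

COP_HP = T_H/(T_H − T_C) rearranges to T_H = COP·T_C/(COP − 1).
With T_C = 297.60 K, T_H = 11.1 × 297.60/10.10 = 327.07 K.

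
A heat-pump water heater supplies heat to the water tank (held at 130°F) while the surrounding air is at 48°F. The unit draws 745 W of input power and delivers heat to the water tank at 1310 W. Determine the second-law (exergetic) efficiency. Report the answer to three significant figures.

0.245

COP_actual = Q̇_H/Ẇ = 1310/745.0 = 1.758.
In absolute terms T_C = 282.04 K and T_H = 327.59 K, so ΔT = 45.56 K.
COP_Carnot = T_H/ΔT = 327.59/45.56 = 7.191.
η_II = COP_actual/COP_Carnot = 1.758/7.191 = 0.2445.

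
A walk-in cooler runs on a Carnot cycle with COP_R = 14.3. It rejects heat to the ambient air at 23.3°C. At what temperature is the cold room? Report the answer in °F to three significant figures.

For a Carnot refrigerator COP_R = T_C/(T_H − T_C), so T_C = COP·T_H/(1 + COP).
With T_H = 296.45 K, T_C = 14.3 × 296.45/15.30 = 277.07 K.
Converting, 277.07 K = 39.06°F.

39.1 °F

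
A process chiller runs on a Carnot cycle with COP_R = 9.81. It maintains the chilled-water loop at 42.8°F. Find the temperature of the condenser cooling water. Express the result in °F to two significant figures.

94 °F

COP_R = T_C/(T_H − T_C) gives T_H − T_C = T_C/COP.
With T_C = 279.15 K, T_H = 279.15 × (1 + 1/9.81) = 307.61 K.
Converting, 307.61 K = 94.02°F.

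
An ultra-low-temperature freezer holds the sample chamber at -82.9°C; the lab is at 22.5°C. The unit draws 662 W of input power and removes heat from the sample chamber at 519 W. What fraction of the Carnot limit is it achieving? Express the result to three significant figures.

COP_actual = Q̇_C/Ẇ = 519.0/662.0 = 0.7840.
In absolute terms T_C = 190.25 K and T_H = 295.65 K, so ΔT = 105.4 K.
COP_Carnot = T_C/ΔT = 190.25/105.4 = 1.805.
η_II = COP_actual/COP_Carnot = 0.7840/1.805 = 0.4343.

0.434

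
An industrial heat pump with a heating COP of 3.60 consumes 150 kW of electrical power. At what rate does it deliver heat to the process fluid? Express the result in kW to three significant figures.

Q̇_H = COP_HP × Ẇ = 3.60 × 150.0 = 540.0 kW.

540 kW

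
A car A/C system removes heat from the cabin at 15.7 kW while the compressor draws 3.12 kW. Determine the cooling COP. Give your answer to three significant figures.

5.03

The first law gives Q̇_H = Q̇_C + Ẇ, so the three rates are Q̇_C = 15.70, Q̇_H = 18.82, Ẇ = 3.120 kW.
COP_R = Q̇_C/Ẇ = 15.70/3.120 = 5.032.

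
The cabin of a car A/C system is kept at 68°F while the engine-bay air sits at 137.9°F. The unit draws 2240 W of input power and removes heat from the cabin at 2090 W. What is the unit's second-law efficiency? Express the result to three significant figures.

COP_actual = Q̇_C/Ẇ = 2090/2240 = 0.9330.
In absolute terms T_C = 293.15 K and T_H = 331.98 K, so ΔT = 38.83 K.
COP_Carnot = T_C/ΔT = 293.15/38.83 = 7.549.
η_II = COP_actual/COP_Carnot = 0.9330/7.549 = 0.1236.

0.124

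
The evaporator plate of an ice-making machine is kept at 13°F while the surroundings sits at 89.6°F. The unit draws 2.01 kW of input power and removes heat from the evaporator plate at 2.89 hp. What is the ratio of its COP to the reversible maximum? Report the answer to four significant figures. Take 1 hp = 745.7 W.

0.1738

Converting, Q̇_C = 2.890 hp = 2.155 kW, so COP_actual = Q̇_C/Ẇ = 2.155/2.010 = 1.072.
In absolute terms T_C = 262.59 K and T_H = 305.15 K, so ΔT = 42.56 K.
COP_Carnot = T_C/ΔT = 262.59/42.56 = 6.171.
η_II = COP_actual/COP_Carnot = 1.072/6.171 = 0.1738.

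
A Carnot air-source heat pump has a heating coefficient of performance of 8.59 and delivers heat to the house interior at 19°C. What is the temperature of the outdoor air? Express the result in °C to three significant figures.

-15.0 °C

COP_HP = T_H/(T_H − T_C) gives T_H − T_C = T_H/COP.
With T_H = 292.15 K, T_C = 292.15 × (1 − 1/8.59) = 258.14 K.
Converting, 258.14 K = -15.01°C.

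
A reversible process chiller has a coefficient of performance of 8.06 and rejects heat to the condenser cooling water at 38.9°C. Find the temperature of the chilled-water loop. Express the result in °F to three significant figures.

40.0 °F

For a Carnot refrigerator COP_R = T_C/(T_H − T_C), so T_C = COP·T_H/(1 + COP).
With T_H = 312.05 K, T_C = 8.06 × 312.05/9.060 = 277.61 K.
Converting, 277.61 K = 40.02°F.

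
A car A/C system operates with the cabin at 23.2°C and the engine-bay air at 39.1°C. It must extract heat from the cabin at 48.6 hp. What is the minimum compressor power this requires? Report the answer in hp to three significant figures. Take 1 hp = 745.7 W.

2.61 hp

In absolute terms T_C = 296.35 K and T_H = 312.25 K, so ΔT = 15.90 K.
COP_Carnot = T_C/ΔT = 296.35/15.90 = 18.64.
Ẇ_min = Q̇/COP_Carnot = 48.60/18.64 = 2.608 hp.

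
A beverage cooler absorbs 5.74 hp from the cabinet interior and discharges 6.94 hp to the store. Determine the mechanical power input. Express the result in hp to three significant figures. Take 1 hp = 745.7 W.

For a cyclic device the first law requires Q̇_H = Q̇_C + Ẇ.
Ẇ = Q̇_H − Q̇_C = 1.200 hp.

1.20 hp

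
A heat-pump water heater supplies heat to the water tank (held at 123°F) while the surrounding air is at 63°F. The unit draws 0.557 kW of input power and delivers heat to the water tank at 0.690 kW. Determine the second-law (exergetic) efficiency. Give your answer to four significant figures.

0.1276

COP_actual = Q̇_H/Ẇ = 0.6900/0.5570 = 1.239.
In absolute terms T_C = 290.37 K and T_H = 323.71 K, so ΔT = 33.33 K.
COP_Carnot = T_H/ΔT = 323.71/33.33 = 9.711.
η_II = COP_actual/COP_Carnot = 1.239/9.711 = 0.1276.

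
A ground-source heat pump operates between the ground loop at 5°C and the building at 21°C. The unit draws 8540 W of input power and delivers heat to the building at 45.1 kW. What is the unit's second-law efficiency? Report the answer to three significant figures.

0.287

Converting, Q̇_H = 45.10 kW = 45100 W, so COP_actual = Q̇_H/Ẇ = 45100/8540 = 5.281.
In absolute terms T_C = 278.15 K and T_H = 294.15 K, so ΔT = 16.00 K.
COP_Carnot = T_H/ΔT = 294.15/16.00 = 18.38.
η_II = COP_actual/COP_Carnot = 5.281/18.38 = 0.2873.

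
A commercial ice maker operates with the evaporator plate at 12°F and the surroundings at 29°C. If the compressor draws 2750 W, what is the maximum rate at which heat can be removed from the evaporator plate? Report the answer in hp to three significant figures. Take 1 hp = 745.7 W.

24.1 hp

In absolute terms T_C = 262.04 K and T_H = 302.15 K, so ΔT = 40.11 K.
COP_Carnot = T_C/ΔT = 262.04/40.11 = 6.533.
Q̇_max = COP_Carnot × Ẇ = 6.533 × 2750 W = 17970 W = 24.09 hp.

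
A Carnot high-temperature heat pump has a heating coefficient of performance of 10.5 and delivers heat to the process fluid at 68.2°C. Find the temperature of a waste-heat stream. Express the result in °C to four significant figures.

COP_HP = T_H/(T_H − T_C) gives T_H − T_C = T_H/COP.
With T_H = 341.35 K, T_C = 341.35 × (1 − 1/10.5) = 308.84 K.
Converting, 308.84 K = 35.69°C.

35.69 °C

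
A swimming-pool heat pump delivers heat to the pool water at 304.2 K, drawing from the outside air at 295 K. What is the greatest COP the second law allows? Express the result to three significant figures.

33.1

The reservoir spacing is ΔT = 304.2 − 295 = 9.200 K.
For a reversible cycle, COP_Carnot = T_H/ΔT = 304.20/9.200 = 33.07.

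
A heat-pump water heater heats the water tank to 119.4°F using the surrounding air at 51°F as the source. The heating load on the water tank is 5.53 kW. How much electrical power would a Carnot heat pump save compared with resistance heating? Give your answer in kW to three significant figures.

4.88 kW

In absolute terms T_C = 283.71 K and T_H = 321.71 K, so ΔT = 38.00 K.
COP_Carnot = T_H/ΔT = 321.71/38.00 = 8.466.
Resistance heating needs Ẇ_res = Q̇_H = 5.530 kW; the reversible heat pump needs only Ẇ_hp = Q̇_H/COP = 0.6532 kW.
Saving = 5.530 − 0.6532 = 4.877 kW.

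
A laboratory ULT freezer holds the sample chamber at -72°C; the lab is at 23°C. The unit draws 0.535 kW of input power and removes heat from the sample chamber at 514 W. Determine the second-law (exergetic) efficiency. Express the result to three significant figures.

0.454

Converting, Q̇_C = 514.0 W = 0.5140 kW, so COP_actual = Q̇_C/Ẇ = 0.5140/0.5350 = 0.9607.
In absolute terms T_C = 201.15 K and T_H = 296.15 K, so ΔT = 95.00 K.
COP_Carnot = T_C/ΔT = 201.15/95.00 = 2.117.
η_II = COP_actual/COP_Carnot = 0.9607/2.117 = 0.4537.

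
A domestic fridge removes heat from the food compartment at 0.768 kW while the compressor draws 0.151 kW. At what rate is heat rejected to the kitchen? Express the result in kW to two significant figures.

For a cyclic device the first law requires Q̇_H = Q̇_C + Ẇ.
Q̇_H = Q̇_C + Ẇ = 0.9190 kW.

0.92 kW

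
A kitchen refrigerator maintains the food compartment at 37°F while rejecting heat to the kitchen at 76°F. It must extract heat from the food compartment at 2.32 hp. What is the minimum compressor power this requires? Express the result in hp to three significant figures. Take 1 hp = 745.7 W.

In absolute terms T_C = 275.93 K and T_H = 297.59 K, so ΔT = 21.67 K.
COP_Carnot = T_C/ΔT = 275.93/21.67 = 12.74.
Ẇ_min = Q̇/COP_Carnot = 2.320/12.74 = 0.1822 hp.

0.182 hp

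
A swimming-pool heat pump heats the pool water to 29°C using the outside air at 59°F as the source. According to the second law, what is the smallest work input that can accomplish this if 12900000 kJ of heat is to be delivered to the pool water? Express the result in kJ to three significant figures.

In absolute terms T_C = 288.15 K and T_H = 302.15 K, so ΔT = 14.00 K.
The reversible limit is COP_HP = T_H/ΔT = 21.58, so W_min = Q_H/COP = Q_H·ΔT/T_H.
W_min = 12900000 × 14.00/302.15 = 597700 kJ.

598000 kJ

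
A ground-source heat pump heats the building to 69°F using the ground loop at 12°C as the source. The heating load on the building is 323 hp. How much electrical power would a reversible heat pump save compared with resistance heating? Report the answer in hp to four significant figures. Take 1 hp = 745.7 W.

313.6 hp

In absolute terms T_C = 285.15 K and T_H = 293.71 K, so ΔT = 8.556 K.
COP_Carnot = T_H/ΔT = 293.71/8.556 = 34.33.
Resistance heating needs Ẇ_res = Q̇_H = 323.0 hp; the reversible heat pump needs only Ẇ_hp = Q̇_H/COP = 9.409 hp.
Saving = 323.0 − 9.409 = 313.6 hp.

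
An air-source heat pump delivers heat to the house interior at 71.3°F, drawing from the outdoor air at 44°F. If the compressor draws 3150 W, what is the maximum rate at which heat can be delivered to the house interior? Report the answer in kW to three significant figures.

In absolute terms T_C = 279.82 K and T_H = 294.98 K, so ΔT = 15.17 K.
COP_Carnot = T_H/ΔT = 294.98/15.17 = 19.45.
Q̇_max = COP_Carnot × Ẇ = 19.45 × 3150 W = 61270 W = 61.27 kW.

61.3 kW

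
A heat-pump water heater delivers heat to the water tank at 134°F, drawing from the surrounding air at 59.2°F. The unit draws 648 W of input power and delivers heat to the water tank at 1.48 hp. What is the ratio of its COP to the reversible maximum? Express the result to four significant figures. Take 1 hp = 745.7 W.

Converting, Q̇_H = 1.480 hp = 1104 W, so COP_actual = Q̇_H/Ẇ = 1104/648.0 = 1.703.
In absolute terms T_C = 288.26 K and T_H = 329.82 K, so ΔT = 41.56 K.
COP_Carnot = T_H/ΔT = 329.82/41.56 = 7.937.
η_II = COP_actual/COP_Carnot = 1.703/7.937 = 0.2146.

0.2146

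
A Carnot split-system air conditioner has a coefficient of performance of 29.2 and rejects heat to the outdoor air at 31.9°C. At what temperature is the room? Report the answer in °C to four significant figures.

21.80 °C

For a Carnot refrigerator COP_R = T_C/(T_H − T_C), so T_C = COP·T_H/(1 + COP).
With T_H = 305.05 K, T_C = 29.2 × 305.05/30.20 = 294.95 K.
Converting, 294.95 K = 21.80°C.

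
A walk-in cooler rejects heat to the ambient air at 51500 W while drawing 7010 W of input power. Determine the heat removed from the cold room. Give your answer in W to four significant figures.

44490 W

For a cyclic device the first law requires Q̇_H = Q̇_C + Ẇ.
Q̇_C = Q̇_H − Ẇ = 44490 W.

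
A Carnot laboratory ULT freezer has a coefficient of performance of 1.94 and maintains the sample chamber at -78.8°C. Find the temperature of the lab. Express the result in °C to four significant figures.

COP_R = T_C/(T_H − T_C) gives T_H − T_C = T_C/COP.
With T_C = 194.35 K, T_H = 194.35 × (1 + 1/1.94) = 294.53 K.
Converting, 294.53 K = 21.38°C.

21.38 °C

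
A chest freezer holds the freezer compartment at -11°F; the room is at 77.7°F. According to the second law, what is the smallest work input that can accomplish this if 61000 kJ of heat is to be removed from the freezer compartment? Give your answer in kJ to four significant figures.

In absolute terms T_C = 249.26 K and T_H = 298.54 K, so ΔT = 49.28 K.
The reversible limit is COP_R = T_C/ΔT = 5.058, so W_min = Q_C/COP = Q_C·ΔT/T_C.
W_min = 61000 × 49.28/249.26 = 12060 kJ.

12060 kJ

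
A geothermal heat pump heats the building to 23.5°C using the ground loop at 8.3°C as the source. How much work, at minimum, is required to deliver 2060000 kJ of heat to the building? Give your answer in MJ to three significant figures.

106 MJ

In absolute terms T_C = 281.45 K and T_H = 296.65 K, so ΔT = 15.20 K.
The reversible limit is COP_HP = T_H/ΔT = 19.52, so W_min = Q_H/COP = Q_H·ΔT/T_H.
W_min = 2060000 × 15.20/296.65 = 105600 kJ = 105.6 MJ.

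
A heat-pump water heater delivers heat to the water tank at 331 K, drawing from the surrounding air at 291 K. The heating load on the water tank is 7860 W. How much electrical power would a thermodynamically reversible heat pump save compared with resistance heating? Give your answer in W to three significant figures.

6910 W

The reservoir spacing is ΔT = 331 − 291 = 40.00 K.
COP_Carnot = T_H/ΔT = 331.00/40.00 = 8.275.
Resistance heating needs Ẇ_res = Q̇_H = 7860 W; the reversible heat pump needs only Ẇ_hp = Q̇_H/COP = 949.8 W.
Saving = 7860 − 949.8 = 6910 W.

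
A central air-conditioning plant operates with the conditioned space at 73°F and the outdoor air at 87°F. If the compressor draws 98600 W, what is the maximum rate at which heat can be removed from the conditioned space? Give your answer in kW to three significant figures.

In absolute terms T_C = 295.93 K and T_H = 303.71 K, so ΔT = 7.778 K.
COP_Carnot = T_C/ΔT = 295.93/7.778 = 38.05.
Q̇_max = COP_Carnot × Ẇ = 38.05 × 98600 W = 3752000 W = 3752 kW.

3750 kW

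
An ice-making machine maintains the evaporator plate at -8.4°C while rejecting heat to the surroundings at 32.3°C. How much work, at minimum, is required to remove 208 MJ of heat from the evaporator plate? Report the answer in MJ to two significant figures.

32 MJ

In absolute terms T_C = 264.75 K and T_H = 305.45 K, so ΔT = 40.70 K.
The reversible limit is COP_R = T_C/ΔT = 6.505, so W_min = Q_C/COP = Q_C·ΔT/T_C.
W_min = 208.0 × 40.70/264.75 = 31.98 MJ.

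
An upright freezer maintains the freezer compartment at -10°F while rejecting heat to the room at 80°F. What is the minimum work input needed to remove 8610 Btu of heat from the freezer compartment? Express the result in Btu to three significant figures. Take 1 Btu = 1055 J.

In absolute terms T_C = 249.82 K and T_H = 299.82 K, so ΔT = 50.00 K.
The reversible limit is COP_R = T_C/ΔT = 4.996, so W_min = Q_C/COP = Q_C·ΔT/T_C.
W_min = 8610 × 50.00/249.82 = 1723 Btu.

1720 Btu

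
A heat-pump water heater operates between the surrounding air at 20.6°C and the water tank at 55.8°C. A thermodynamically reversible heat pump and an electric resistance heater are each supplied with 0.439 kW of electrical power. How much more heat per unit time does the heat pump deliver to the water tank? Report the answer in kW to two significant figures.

3.7 kW

In absolute terms T_C = 293.75 K and T_H = 328.95 K, so ΔT = 35.20 K.
COP_Carnot = T_H/ΔT = 328.95/35.20 = 9.345.
The heat pump delivers Q̇_H = COP × Ẇ = 4.103 kW; the resistance heater delivers Ẇ = 0.4390 kW.
Extra = (COP − 1)·Ẇ = 3.664 kW.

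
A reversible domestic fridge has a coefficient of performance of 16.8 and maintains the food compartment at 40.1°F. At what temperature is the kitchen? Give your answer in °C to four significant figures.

COP_R = T_C/(T_H − T_C) gives T_H − T_C = T_C/COP.
With T_C = 277.65 K, T_H = 277.65 × (1 + 1/16.8) = 294.18 K.
Converting, 294.18 K = 21.03°C.

21.03 °C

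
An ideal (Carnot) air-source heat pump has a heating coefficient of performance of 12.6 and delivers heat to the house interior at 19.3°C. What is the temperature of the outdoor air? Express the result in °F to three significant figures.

25.0 °F

COP_HP = T_H/(T_H − T_C) gives T_H − T_C = T_H/COP.
With T_H = 292.45 K, T_C = 292.45 × (1 − 1/12.6) = 269.24 K.
Converting, 269.24 K = 24.96°F.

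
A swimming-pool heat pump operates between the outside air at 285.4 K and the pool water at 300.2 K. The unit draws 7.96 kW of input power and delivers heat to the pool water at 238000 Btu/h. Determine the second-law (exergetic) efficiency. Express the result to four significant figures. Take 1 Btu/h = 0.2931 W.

Converting, Q̇_H = 238000 Btu/h = 69.76 kW, so COP_actual = Q̇_H/Ẇ = 69.76/7.960 = 8.764.
The reservoir spacing is ΔT = 300.2 − 285.4 = 14.80 K.
COP_Carnot = T_H/ΔT = 300.20/14.80 = 20.28.
η_II = COP_actual/COP_Carnot = 8.764/20.28 = 0.4320.

0.4320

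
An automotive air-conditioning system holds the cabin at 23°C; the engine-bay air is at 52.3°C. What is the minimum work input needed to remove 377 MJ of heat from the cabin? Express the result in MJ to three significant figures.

In absolute terms T_C = 296.15 K and T_H = 325.45 K, so ΔT = 29.30 K.
The reversible limit is COP_R = T_C/ΔT = 10.11, so W_min = Q_C/COP = Q_C·ΔT/T_C.
W_min = 377.0 × 29.30/296.15 = 37.30 MJ.

37.3 MJ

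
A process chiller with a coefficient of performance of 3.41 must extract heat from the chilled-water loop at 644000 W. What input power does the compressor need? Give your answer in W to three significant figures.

Ẇ = Q̇_C/COP = 644000/3.41 = 188900 W.

189000 W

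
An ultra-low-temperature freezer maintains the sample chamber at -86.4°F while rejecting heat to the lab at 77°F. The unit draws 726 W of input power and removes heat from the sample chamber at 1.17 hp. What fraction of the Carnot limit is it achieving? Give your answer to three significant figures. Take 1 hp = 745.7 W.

Converting, Q̇_C = 1.170 hp = 872.5 W, so COP_actual = Q̇_C/Ẇ = 872.5/726.0 = 1.202.
In absolute terms T_C = 207.37 K and T_H = 298.15 K, so ΔT = 90.78 K.
COP_Carnot = T_C/ΔT = 207.37/90.78 = 2.284.
η_II = COP_actual/COP_Carnot = 1.202/2.284 = 0.5261.

0.526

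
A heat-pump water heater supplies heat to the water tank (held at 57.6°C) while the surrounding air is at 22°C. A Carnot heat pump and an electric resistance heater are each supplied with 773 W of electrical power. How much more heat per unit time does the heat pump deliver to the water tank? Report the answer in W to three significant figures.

In absolute terms T_C = 295.15 K and T_H = 330.75 K, so ΔT = 35.60 K.
COP_Carnot = T_H/ΔT = 330.75/35.60 = 9.291.
The heat pump delivers Q̇_H = COP × Ẇ = 7182 W; the resistance heater delivers Ẇ = 773.0 W.
Extra = (COP − 1)·Ẇ = 6409 W.

6410 W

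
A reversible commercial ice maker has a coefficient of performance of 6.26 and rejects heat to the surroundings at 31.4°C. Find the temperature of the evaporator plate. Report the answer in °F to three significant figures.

13.0 °F

For a Carnot refrigerator COP_R = T_C/(T_H − T_C), so T_C = COP·T_H/(1 + COP).
With T_H = 304.55 K, T_C = 6.26 × 304.55/7.260 = 262.60 K.
Converting, 262.60 K = 13.01°F.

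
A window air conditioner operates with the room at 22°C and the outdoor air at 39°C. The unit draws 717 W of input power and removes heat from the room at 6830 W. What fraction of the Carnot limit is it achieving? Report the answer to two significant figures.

COP_actual = Q̇_C/Ẇ = 6830/717.0 = 9.526.
In absolute terms T_C = 295.15 K and T_H = 312.15 K, so ΔT = 17.00 K.
COP_Carnot = T_C/ΔT = 295.15/17.00 = 17.36.
η_II = COP_actual/COP_Carnot = 9.526/17.36 = 0.5487.

0.55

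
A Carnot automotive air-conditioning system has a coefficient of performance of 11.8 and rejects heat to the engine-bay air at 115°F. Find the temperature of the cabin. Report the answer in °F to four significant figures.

70.10 °F

For a Carnot refrigerator COP_R = T_C/(T_H − T_C), so T_C = COP·T_H/(1 + COP).
With T_H = 319.26 K, T_C = 11.8 × 319.26/12.80 = 294.32 K.
Converting, 294.32 K = 70.10°F.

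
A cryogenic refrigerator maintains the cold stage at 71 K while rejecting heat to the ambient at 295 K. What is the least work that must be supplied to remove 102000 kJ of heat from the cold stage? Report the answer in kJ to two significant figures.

The reservoir spacing is ΔT = 295 − 71 = 224.0 K.
The reversible limit is COP_R = T_C/ΔT = 0.3170, so W_min = Q_C/COP = Q_C·ΔT/T_C.
W_min = 102000 × 224.0/71.00 = 321800 kJ.

320000 kJ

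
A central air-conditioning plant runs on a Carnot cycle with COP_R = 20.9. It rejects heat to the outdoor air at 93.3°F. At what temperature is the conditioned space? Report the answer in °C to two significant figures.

20 °C

For a Carnot refrigerator COP_R = T_C/(T_H − T_C), so T_C = COP·T_H/(1 + COP).
With T_H = 307.21 K, T_C = 20.9 × 307.21/21.90 = 293.18 K.
Converting, 293.18 K = 20.03°C.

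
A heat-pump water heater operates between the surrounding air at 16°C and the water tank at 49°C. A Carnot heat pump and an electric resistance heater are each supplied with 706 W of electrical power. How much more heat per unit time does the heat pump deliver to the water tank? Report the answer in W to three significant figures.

6190 W

In absolute terms T_C = 289.15 K and T_H = 322.15 K, so ΔT = 33.00 K.
COP_Carnot = T_H/ΔT = 322.15/33.00 = 9.762.
The heat pump delivers Q̇_H = COP × Ẇ = 6892 W; the resistance heater delivers Ẇ = 706.0 W.
Extra = (COP − 1)·Ẇ = 6186 W.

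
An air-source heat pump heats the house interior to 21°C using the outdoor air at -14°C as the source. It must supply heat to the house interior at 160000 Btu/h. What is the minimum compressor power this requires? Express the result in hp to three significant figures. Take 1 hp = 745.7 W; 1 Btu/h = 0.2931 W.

7.48 hp

In absolute terms T_C = 259.15 K and T_H = 294.15 K, so ΔT = 35.00 K.
COP_Carnot = T_H/ΔT = 294.15/35.00 = 8.404.
Ẇ_min = Q̇/COP_Carnot = 160000/8.404 = 19040 Btu/h = 7.483 hp.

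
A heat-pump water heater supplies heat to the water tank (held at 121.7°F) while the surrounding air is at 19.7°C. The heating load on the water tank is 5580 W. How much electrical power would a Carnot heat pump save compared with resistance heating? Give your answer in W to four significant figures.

In absolute terms T_C = 292.85 K and T_H = 322.98 K, so ΔT = 30.13 K.
COP_Carnot = T_H/ΔT = 322.98/30.13 = 10.72.
Resistance heating needs Ẇ_res = Q̇_H = 5580 W; the reversible heat pump needs only Ẇ_hp = Q̇_H/COP = 520.6 W.
Saving = 5580 − 520.6 = 5059 W.

5059 W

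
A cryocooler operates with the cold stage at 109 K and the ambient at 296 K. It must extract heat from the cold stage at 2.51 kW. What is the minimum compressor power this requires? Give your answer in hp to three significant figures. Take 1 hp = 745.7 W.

5.77 hp

The reservoir spacing is ΔT = 296 − 109 = 187.0 K.
COP_Carnot = T_C/ΔT = 109.00/187.0 = 0.5829.
Ẇ_min = Q̇/COP_Carnot = 2.510/0.5829 = 4.306 kW = 5.775 hp.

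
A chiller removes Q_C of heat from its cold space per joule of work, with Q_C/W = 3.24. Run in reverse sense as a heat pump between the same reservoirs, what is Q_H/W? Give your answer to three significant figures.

4.24

The first law on one cycle gives Q_H = Q_C + W, so Q_H/W = Q_C/W + 1.
COP_HP = COP_R + 1 = 3.24 + 1 = 4.24.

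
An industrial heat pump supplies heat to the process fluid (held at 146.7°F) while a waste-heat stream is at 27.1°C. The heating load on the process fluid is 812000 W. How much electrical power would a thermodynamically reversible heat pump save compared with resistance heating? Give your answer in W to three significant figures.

In absolute terms T_C = 300.25 K and T_H = 336.87 K, so ΔT = 36.62 K.
COP_Carnot = T_H/ΔT = 336.87/36.62 = 9.199.
Resistance heating needs Ẇ_res = Q̇_H = 812000 W; the reversible heat pump needs only Ẇ_hp = Q̇_H/COP = 88270 W.
Saving = 812000 − 88270 = 723700 W.

724000 W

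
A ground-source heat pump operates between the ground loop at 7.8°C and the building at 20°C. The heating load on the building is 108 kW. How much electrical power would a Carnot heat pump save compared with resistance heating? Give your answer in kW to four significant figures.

103.5 kW

In absolute terms T_C = 280.95 K and T_H = 293.15 K, so ΔT = 12.20 K.
COP_Carnot = T_H/ΔT = 293.15/12.20 = 24.03.
Resistance heating needs Ẇ_res = Q̇_H = 108.0 kW; the reversible heat pump needs only Ẇ_hp = Q̇_H/COP = 4.495 kW.
Saving = 108.0 − 4.495 = 103.5 kW.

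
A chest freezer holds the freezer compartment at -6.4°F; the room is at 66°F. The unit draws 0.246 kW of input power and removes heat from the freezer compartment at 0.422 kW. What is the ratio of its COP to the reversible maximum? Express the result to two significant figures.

0.27

COP_actual = Q̇_C/Ẇ = 0.4220/0.2460 = 1.715.
In absolute terms T_C = 251.82 K and T_H = 292.04 K, so ΔT = 40.22 K.
COP_Carnot = T_C/ΔT = 251.82/40.22 = 6.261.
η_II = COP_actual/COP_Carnot = 1.715/6.261 = 0.2740.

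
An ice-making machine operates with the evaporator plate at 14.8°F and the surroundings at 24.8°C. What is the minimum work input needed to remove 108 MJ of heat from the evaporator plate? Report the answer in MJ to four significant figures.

In absolute terms T_C = 263.59 K and T_H = 297.95 K, so ΔT = 34.36 K.
The reversible limit is COP_R = T_C/ΔT = 7.673, so W_min = Q_C/COP = Q_C·ΔT/T_C.
W_min = 108.0 × 34.36/263.59 = 14.08 MJ.

14.08 MJ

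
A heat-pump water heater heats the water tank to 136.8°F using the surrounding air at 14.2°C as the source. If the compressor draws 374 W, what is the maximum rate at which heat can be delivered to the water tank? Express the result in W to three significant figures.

2820 W

In absolute terms T_C = 287.35 K and T_H = 331.37 K, so ΔT = 44.02 K.
COP_Carnot = T_H/ΔT = 331.37/44.02 = 7.527.
Q̇_max = COP_Carnot × Ẇ = 7.527 × 374.0 W = 2815 W.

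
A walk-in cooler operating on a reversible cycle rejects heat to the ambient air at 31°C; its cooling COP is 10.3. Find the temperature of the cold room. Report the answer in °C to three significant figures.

4.08 °C

For a Carnot refrigerator COP_R = T_C/(T_H − T_C), so T_C = COP·T_H/(1 + COP).
With T_H = 304.15 K, T_C = 10.3 × 304.15/11.30 = 277.23 K.
Converting, 277.23 K = 4.08°C.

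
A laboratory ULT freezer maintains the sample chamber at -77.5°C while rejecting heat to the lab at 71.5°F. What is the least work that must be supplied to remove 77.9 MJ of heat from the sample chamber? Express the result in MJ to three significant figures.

In absolute terms T_C = 195.65 K and T_H = 295.09 K, so ΔT = 99.44 K.
The reversible limit is COP_R = T_C/ΔT = 1.967, so W_min = Q_C/COP = Q_C·ΔT/T_C.
W_min = 77.90 × 99.44/195.65 = 39.59 MJ.

39.6 MJ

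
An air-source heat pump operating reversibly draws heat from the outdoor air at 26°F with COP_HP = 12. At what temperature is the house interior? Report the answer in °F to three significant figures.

70.2 °F

COP_HP = T_H/(T_H − T_C) rearranges to T_H = COP·T_C/(COP − 1).
With T_C = 269.82 K, T_H = 12 × 269.82/11.00 = 294.35 K.
Converting, 294.35 K = 70.15°F.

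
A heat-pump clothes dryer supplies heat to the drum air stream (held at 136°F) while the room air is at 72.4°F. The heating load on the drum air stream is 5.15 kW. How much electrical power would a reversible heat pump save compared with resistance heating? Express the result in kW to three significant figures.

In absolute terms T_C = 295.59 K and T_H = 330.93 K, so ΔT = 35.33 K.
COP_Carnot = T_H/ΔT = 330.93/35.33 = 9.366.
Resistance heating needs Ẇ_res = Q̇_H = 5.150 kW; the reversible heat pump needs only Ẇ_hp = Q̇_H/COP = 0.5499 kW.
Saving = 5.150 − 0.5499 = 4.600 kW.

4.60 kW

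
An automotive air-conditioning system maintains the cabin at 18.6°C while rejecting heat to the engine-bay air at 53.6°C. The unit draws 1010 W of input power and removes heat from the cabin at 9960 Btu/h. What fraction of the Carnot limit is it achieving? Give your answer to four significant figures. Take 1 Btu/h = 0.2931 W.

0.3467

Converting, Q̇_C = 9960 Btu/h = 2919 W, so COP_actual = Q̇_C/Ẇ = 2919/1010 = 2.890.
In absolute terms T_C = 291.75 K and T_H = 326.75 K, so ΔT = 35.00 K.
COP_Carnot = T_C/ΔT = 291.75/35.00 = 8.336.
η_II = COP_actual/COP_Carnot = 2.890/8.336 = 0.3467.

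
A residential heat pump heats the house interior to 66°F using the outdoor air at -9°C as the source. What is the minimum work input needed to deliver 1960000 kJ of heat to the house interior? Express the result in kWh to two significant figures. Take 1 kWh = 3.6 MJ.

In absolute terms T_C = 264.15 K and T_H = 292.04 K, so ΔT = 27.89 K.
The reversible limit is COP_HP = T_H/ΔT = 10.47, so W_min = Q_H/COP = Q_H·ΔT/T_H.
W_min = 1960000 × 27.89/292.04 = 187200 kJ = 51.99 kWh.

52 kWh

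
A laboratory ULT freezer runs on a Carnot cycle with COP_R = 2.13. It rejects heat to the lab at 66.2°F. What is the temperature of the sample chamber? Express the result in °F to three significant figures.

For a Carnot refrigerator COP_R = T_C/(T_H − T_C), so T_C = COP·T_H/(1 + COP).
With T_H = 292.15 K, T_C = 2.13 × 292.15/3.130 = 198.81 K.
Converting, 198.81 K = -101.81°F.

-102 °F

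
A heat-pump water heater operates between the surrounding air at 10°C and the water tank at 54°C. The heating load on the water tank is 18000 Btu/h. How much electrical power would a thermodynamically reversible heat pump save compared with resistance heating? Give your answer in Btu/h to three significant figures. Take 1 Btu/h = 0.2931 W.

15600 Btu/h

In absolute terms T_C = 283.15 K and T_H = 327.15 K, so ΔT = 44.00 K.
COP_Carnot = T_H/ΔT = 327.15/44.00 = 7.435.
Resistance heating needs Ẇ_res = Q̇_H = 18000 Btu/h; the reversible heat pump needs only Ẇ_hp = Q̇_H/COP = 2421 Btu/h.
Saving = 18000 − 2421 = 15580 Btu/h.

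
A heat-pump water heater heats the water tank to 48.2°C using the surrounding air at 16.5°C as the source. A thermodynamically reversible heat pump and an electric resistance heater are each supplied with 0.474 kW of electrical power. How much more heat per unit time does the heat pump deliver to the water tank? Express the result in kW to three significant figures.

In absolute terms T_C = 289.65 K and T_H = 321.35 K, so ΔT = 31.70 K.
COP_Carnot = T_H/ΔT = 321.35/31.70 = 10.14.
The heat pump delivers Q̇_H = COP × Ẇ = 4.805 kW; the resistance heater delivers Ẇ = 0.4740 kW.
Extra = (COP − 1)·Ẇ = 4.331 kW.

4.33 kW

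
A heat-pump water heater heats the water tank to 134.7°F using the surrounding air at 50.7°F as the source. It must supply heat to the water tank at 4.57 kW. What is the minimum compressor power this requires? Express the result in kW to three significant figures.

0.646 kW

In absolute terms T_C = 283.54 K and T_H = 330.21 K, so ΔT = 46.67 K.
COP_Carnot = T_H/ΔT = 330.21/46.67 = 7.076.
Ẇ_min = Q̇/COP_Carnot = 4.570/7.076 = 0.6459 kW.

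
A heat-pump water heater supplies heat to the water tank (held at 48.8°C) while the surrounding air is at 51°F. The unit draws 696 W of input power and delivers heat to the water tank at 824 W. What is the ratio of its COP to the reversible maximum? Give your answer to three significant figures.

0.141

COP_actual = Q̇_H/Ẇ = 824.0/696.0 = 1.184.
In absolute terms T_C = 283.71 K and T_H = 321.95 K, so ΔT = 38.24 K.
COP_Carnot = T_H/ΔT = 321.95/38.24 = 8.418.
η_II = COP_actual/COP_Carnot = 1.184/8.418 = 0.1406.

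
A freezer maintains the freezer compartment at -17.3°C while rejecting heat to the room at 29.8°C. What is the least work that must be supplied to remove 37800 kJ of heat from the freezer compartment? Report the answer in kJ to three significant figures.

In absolute terms T_C = 255.85 K and T_H = 302.95 K, so ΔT = 47.10 K.
The reversible limit is COP_R = T_C/ΔT = 5.432, so W_min = Q_C/COP = Q_C·ΔT/T_C.
W_min = 37800 × 47.10/255.85 = 6959 kJ.

6960 kJ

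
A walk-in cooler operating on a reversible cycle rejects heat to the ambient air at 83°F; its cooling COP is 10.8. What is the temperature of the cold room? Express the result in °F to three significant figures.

37.0 °F

For a Carnot refrigerator COP_R = T_C/(T_H − T_C), so T_C = COP·T_H/(1 + COP).
With T_H = 301.48 K, T_C = 10.8 × 301.48/11.80 = 275.93 K.
Converting, 275.93 K = 37.01°F.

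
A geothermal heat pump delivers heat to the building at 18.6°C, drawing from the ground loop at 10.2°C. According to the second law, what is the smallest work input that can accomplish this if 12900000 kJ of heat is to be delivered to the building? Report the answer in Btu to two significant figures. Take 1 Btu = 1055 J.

In absolute terms T_C = 283.35 K and T_H = 291.75 K, so ΔT = 8.400 K.
The reversible limit is COP_HP = T_H/ΔT = 34.73, so W_min = Q_H/COP = Q_H·ΔT/T_H.
W_min = 12900000 × 8.400/291.75 = 371400 kJ = 352100 Btu.

350000 Btu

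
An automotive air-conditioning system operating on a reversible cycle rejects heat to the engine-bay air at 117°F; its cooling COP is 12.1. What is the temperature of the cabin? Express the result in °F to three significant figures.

73.0 °F

For a Carnot refrigerator COP_R = T_C/(T_H − T_C), so T_C = COP·T_H/(1 + COP).
With T_H = 320.37 K, T_C = 12.1 × 320.37/13.10 = 295.92 K.
Converting, 295.92 K = 72.98°F.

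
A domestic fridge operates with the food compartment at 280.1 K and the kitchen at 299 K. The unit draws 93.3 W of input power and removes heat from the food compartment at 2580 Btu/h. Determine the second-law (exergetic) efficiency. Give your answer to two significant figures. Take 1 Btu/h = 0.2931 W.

0.55

Converting, Q̇_C = 2580 Btu/h = 756.2 W, so COP_actual = Q̇_C/Ẇ = 756.2/93.30 = 8.105.
The reservoir spacing is ΔT = 299 − 280.1 = 18.90 K.
COP_Carnot = T_C/ΔT = 280.10/18.90 = 14.82.
η_II = COP_actual/COP_Carnot = 8.105/14.82 = 0.5469.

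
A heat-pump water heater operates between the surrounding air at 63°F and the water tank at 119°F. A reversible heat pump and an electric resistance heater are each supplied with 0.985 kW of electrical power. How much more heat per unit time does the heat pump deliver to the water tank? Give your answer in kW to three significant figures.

In absolute terms T_C = 290.37 K and T_H = 321.48 K, so ΔT = 31.11 K.
COP_Carnot = T_H/ΔT = 321.48/31.11 = 10.33.
The heat pump delivers Q̇_H = COP × Ẇ = 10.18 kW; the resistance heater delivers Ẇ = 0.9850 kW.
Extra = (COP − 1)·Ẇ = 9.193 kW.

9.19 kW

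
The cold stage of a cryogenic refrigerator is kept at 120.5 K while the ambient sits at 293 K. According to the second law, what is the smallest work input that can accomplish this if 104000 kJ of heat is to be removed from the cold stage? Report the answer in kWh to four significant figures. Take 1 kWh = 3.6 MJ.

The reservoir spacing is ΔT = 293 − 120.5 = 172.5 K.
The reversible limit is COP_R = T_C/ΔT = 0.6986, so W_min = Q_C/COP = Q_C·ΔT/T_C.
W_min = 104000 × 172.5/120.50 = 148900 kJ = 41.36 kWh.

41.36 kWh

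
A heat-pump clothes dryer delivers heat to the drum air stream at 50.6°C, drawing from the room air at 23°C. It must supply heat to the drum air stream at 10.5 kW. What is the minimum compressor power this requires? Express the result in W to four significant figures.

In absolute terms T_C = 296.15 K and T_H = 323.75 K, so ΔT = 27.60 K.
COP_Carnot = T_H/ΔT = 323.75/27.60 = 11.73.
Ẇ_min = Q̇/COP_Carnot = 10.50/11.73 = 0.8951 kW = 895.1 W.

895.1 W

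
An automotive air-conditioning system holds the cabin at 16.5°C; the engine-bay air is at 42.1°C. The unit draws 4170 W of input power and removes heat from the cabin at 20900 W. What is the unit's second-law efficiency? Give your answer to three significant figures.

COP_actual = Q̇_C/Ẇ = 20900/4170 = 5.012.
In absolute terms T_C = 289.65 K and T_H = 315.25 K, so ΔT = 25.60 K.
COP_Carnot = T_C/ΔT = 289.65/25.60 = 11.31.
η_II = COP_actual/COP_Carnot = 5.012/11.31 = 0.4430.

0.443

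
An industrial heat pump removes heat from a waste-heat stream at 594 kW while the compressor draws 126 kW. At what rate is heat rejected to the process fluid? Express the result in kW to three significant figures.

720 kW

For a cyclic device the first law requires Q̇_H = Q̇_C + Ẇ.
Q̇_H = Q̇_C + Ẇ = 720.0 kW.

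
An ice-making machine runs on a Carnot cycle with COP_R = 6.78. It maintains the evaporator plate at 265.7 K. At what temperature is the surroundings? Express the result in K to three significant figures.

COP_R = T_C/(T_H − T_C) gives T_H − T_C = T_C/COP.
With T_C = 265.70 K, T_H = 265.70 × (1 + 1/6.78) = 304.89 K.

305 K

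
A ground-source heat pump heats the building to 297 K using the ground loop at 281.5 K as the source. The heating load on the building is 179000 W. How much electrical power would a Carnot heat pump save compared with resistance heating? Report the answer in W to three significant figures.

The reservoir spacing is ΔT = 297 − 281.5 = 15.50 K.
COP_Carnot = T_H/ΔT = 297.00/15.50 = 19.16.
Resistance heating needs Ẇ_res = Q̇_H = 179000 W; the reversible heat pump needs only Ẇ_hp = Q̇_H/COP = 9342 W.
Saving = 179000 − 9342 = 169700 W.

170000 W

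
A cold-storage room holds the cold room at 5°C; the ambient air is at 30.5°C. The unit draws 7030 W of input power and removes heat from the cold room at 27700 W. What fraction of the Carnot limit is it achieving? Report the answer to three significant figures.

0.361

COP_actual = Q̇_C/Ẇ = 27700/7030 = 3.940.
In absolute terms T_C = 278.15 K and T_H = 303.65 K, so ΔT = 25.50 K.
COP_Carnot = T_C/ΔT = 278.15/25.50 = 10.91.
η_II = COP_actual/COP_Carnot = 3.940/10.91 = 0.3612.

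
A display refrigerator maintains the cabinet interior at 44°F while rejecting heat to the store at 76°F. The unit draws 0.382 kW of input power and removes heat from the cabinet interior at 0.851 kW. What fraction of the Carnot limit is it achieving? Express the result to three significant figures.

0.142

COP_actual = Q̇_C/Ẇ = 0.8510/0.3820 = 2.228.
In absolute terms T_C = 279.82 K and T_H = 297.59 K, so ΔT = 17.78 K.
COP_Carnot = T_C/ΔT = 279.82/17.78 = 15.74.
η_II = COP_actual/COP_Carnot = 2.228/15.74 = 0.1415.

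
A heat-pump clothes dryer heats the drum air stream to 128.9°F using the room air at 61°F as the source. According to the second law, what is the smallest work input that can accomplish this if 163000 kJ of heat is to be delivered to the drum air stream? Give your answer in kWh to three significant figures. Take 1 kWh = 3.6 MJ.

In absolute terms T_C = 289.26 K and T_H = 326.98 K, so ΔT = 37.72 K.
The reversible limit is COP_HP = T_H/ΔT = 8.668, so W_min = Q_H/COP = Q_H·ΔT/T_H.
W_min = 163000 × 37.72/326.98 = 18800 kJ = 5.223 kWh.

5.22 kWh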